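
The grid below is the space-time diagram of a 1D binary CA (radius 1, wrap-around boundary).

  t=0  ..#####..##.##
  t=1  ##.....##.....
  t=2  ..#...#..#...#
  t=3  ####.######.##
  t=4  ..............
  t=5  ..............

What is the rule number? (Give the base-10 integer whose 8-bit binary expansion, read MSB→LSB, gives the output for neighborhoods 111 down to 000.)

22

  nb ###: next=.  (t=0,i=3, bit7=0)
  nb ##.: next=.  (t=0,i=6, bit6=0)
  nb #.#: next=.  (t=0,i=11, bit5=0)
  nb #..: next=#  (t=0,i=0, bit4=1)
  nb .##: next=.  (t=0,i=2, bit3=0)
  nb .#.: next=#  (t=2,i=2, bit2=1)
  nb ..#: next=#  (t=0,i=1, bit1=1)
  nb ...: next=.  (t=1,i=3, bit0=0)
  bits 00010110 = 22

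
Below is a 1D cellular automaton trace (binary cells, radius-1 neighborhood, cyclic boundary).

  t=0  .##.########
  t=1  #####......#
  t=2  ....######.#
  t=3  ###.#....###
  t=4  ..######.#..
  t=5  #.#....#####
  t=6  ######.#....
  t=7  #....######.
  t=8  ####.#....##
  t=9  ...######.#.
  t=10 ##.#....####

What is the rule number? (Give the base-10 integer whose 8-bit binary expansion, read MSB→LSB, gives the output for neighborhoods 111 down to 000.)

125

  nb ###: next=.  (t=0,i=5, bit7=0)
  nb ##.: next=#  (t=0,i=2, bit6=1)
  nb #.#: next=#  (t=0,i=0, bit5=1)
  nb #..: next=#  (t=1,i=5, bit4=1)
  nb .##: next=#  (t=0,i=1, bit3=1)
  nb .#.: next=#  (t=2,i=11, bit2=1)
  nb ..#: next=.  (t=1,i=10, bit1=0)
  nb ...: next=#  (t=1,i=6, bit0=1)
  bits 01111101 = 125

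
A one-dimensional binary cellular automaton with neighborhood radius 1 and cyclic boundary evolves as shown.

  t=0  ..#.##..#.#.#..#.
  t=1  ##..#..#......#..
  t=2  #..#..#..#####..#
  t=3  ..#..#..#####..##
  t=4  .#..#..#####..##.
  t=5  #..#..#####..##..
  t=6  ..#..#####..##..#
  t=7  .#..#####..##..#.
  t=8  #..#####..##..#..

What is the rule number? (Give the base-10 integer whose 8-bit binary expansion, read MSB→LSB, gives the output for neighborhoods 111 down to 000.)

139

  ### -> #   bit 7 = 1  t=2,i=10
  ##. -> .   bit 6 = 0  t=0,i=5
  #.# -> .   bit 5 = 0  t=0,i=3
  #.. -> .   bit 4 = 0  t=0,i=6
  .## -> #   bit 3 = 1  t=0,i=4
  .#. -> .   bit 2 = 0  t=0,i=2
  ..# -> #   bit 1 = 1  t=0,i=1
  ... -> #   bit 0 = 1  t=0,i=0
  bits 10001011 = 139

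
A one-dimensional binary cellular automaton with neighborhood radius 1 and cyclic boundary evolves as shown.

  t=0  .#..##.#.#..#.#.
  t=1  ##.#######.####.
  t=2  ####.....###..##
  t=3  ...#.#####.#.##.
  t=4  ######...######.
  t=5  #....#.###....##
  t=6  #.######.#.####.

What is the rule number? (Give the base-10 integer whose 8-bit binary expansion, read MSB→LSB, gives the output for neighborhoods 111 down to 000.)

  [7] ### => .  t=1,i=4
  [6] ##. => #  t=0,i=5
  [5] #.# => #  t=0,i=6
  [4] #.. => .  t=0,i=2
  [3] .## => #  t=0,i=4
  [2] .#. => #  t=0,i=1
  [1] ..# => #  t=0,i=0
  [0] ... => #  t=2,i=5
  bits 01101111 = 111

111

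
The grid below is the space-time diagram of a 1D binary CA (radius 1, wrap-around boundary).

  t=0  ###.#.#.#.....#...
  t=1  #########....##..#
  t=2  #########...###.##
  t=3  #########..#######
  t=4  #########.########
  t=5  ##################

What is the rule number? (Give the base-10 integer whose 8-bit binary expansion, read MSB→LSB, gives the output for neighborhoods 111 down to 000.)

238

  ###|#  b7=1 t=0,i=1
  ##.|#  b6=1 t=0,i=2
  #.#|#  b5=1 t=0,i=3
  #..|.  b4=0 t=0,i=9
  .##|#  b3=1 t=0,i=0
  .#.|#  b2=1 t=0,i=4
  ..#|#  b1=1 t=0,i=13
  ...|.  b0=0 t=0,i=10
  bits 11101110 = 238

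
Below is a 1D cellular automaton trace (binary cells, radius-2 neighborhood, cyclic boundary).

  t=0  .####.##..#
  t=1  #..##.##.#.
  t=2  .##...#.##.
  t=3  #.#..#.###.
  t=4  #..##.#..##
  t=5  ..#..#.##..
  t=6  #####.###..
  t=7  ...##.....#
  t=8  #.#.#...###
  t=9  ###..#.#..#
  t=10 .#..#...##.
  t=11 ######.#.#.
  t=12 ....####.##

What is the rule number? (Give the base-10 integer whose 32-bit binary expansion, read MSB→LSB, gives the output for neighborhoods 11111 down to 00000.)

  nb #####: next=.  (t=6,i=2, bit31=0)
  nb ####.: next=#  (t=0,i=3, bit30=1)
  nb ###.#: next=#  (t=0,i=4, bit29=1)
  nb ###..: next=.  (t=4,i=0, bit28=0)
  nb ##.##: next=.  (t=0,i=5, bit27=0)
  nb ##.#.: next=#  (t=1,i=8, bit26=1)
  nb ##..#: next=.  (t=0,i=8, bit25=0)
  nb ##...: next=.  (t=2,i=3, bit24=0)
  nb #.###: next=.  (t=0,i=1, bit23=0)
  nb #.##.: next=#  (t=0,i=6, bit22=1)
  nb #.#.#: next=#  (t=1,i=9, bit21=1)
  nb #.#..: next=.  (t=1,i=0, bit20=0)
  nb #..##: next=#  (t=1,i=2, bit19=1)
  nb #..#.: next=#  (t=0,i=9, bit18=1)
  nb #...#: next=.  (t=2,i=4, bit17=0)
  nb #....: next=.  (t=5,i=10, bit16=0)
  nb .####: next=.  (t=0,i=2, bit15=0)
  nb .###.: next=.  (t=3,i=8, bit14=0)
  nb .##.#: next=.  (t=1,i=4, bit13=0)
  nb .##..: next=#  (t=0,i=7, bit12=1)
  nb .#.##: next=#  (t=0,i=0, bit11=1)
  nb .#.#.: next=.  (t=1,i=10, bit10=0)
  nb .#..#: next=#  (t=1,i=1, bit9=1)
  nb .#...: next=#  (t=7,i=0, bit8=1)
  nb ..###: next=.  (t=4,i=9, bit7=0)
  nb ..##.: next=.  (t=1,i=3, bit6=0)
  nb ..#.#: next=.  (t=0,i=10, bit5=0)
  nb ..#..: next=#  (t=5,i=2, bit4=1)
  nb ...##: next=#  (t=7,i=2, bit3=1)
  nb ...#.: next=#  (t=2,i=5, bit2=1)
  nb ....#: next=#  (t=5,i=0, bit1=1)
  nb .....: next=.  (t=7,i=7, bit0=0)
  bits 01100100011011000001101100011110 = 1684806430

1684806430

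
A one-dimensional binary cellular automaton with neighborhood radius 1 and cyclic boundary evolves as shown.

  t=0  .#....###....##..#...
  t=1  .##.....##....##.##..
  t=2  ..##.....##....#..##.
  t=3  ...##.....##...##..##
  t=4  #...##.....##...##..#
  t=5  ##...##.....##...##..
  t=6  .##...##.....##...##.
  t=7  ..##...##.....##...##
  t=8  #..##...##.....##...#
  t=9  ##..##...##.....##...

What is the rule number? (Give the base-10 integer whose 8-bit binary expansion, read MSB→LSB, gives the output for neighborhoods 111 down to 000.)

84

  ### -> .   bit 7 = 0  t=0,i=7
  ##. -> #   bit 6 = 1  t=0,i=8
  #.# -> .   bit 5 = 0  t=1,i=16
  #.. -> #   bit 4 = 1  t=0,i=2
  .## -> .   bit 3 = 0  t=0,i=6
  .#. -> #   bit 2 = 1  t=0,i=1
  ..# -> .   bit 1 = 0  t=0,i=0
  ... -> .   bit 0 = 0  t=0,i=3
  bits 01010100 = 84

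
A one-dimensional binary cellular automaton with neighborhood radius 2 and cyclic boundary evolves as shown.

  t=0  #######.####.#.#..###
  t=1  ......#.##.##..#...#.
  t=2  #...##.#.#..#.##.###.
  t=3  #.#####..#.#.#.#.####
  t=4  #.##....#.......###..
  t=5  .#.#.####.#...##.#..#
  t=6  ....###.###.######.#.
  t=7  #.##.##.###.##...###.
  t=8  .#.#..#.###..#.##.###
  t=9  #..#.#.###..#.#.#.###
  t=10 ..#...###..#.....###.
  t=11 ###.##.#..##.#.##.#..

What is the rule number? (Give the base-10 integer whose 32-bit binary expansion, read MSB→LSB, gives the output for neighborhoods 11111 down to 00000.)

613939294

  #####|.  b31=0 t=0,i=0
  ####.|.  b30=0 t=0,i=5
  ###.#|#  b29=1 t=0,i=6
  ###..|.  b28=0 t=3,i=6
  ##.##|.  b27=0 t=0,i=7
  ##.#.|#  b26=1 t=0,i=12
  ##..#|.  b25=0 t=1,i=13
  ##...|.  b24=0 t=4,i=4
  #.###|#  b23=1 t=0,i=8
  #.##.|.  b22=0 t=1,i=8
  #.#.#|.  b21=0 t=0,i=13
  #.#..|#  b20=1 t=0,i=15
  #..##|.  b19=0 t=0,i=17
  #..#.|#  b18=1 t=1,i=14
  #...#|#  b17=1 t=1,i=17
  #....|#  b16=1 t=1,i=0
  .####|#  b15=1 t=0,i=9
  .###.|#  b14=1 t=2,i=18
  .##.#|#  b13=1 t=1,i=9
  .##..|#  b12=1 t=1,i=12
  .#.##|#  b11=1 t=1,i=7
  .#.#.|.  b10=0 t=0,i=14
  .#..#|.  b9=0 t=0,i=16
  .#...|.  b8=0 t=1,i=16
  ..###|.  b7=0 t=0,i=18
  ..##.|#  b6=1 t=2,i=4
  ..#.#|.  b5=0 t=1,i=6
  ..#..|#  b4=1 t=1,i=15
  ...##|#  b3=1 t=2,i=3
  ...#.|#  b2=1 t=1,i=5
  ....#|#  b1=1 t=1,i=4
  .....|.  b0=0 t=1,i=1
  bits 00100100100101111111100001011110 = 613939294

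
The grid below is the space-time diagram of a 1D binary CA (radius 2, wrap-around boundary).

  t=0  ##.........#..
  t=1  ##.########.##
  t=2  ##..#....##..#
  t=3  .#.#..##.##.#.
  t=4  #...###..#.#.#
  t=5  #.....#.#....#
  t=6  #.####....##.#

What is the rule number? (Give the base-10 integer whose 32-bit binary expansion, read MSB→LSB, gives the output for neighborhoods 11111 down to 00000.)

1951240775

  #####|.  b31=0 t=1,i=5
  ####.|#  b30=1 t=1,i=0
  ###.#|#  b29=1 t=1,i=1
  ###..|#  b28=1 t=2,i=1
  ##.##|.  b27=0 t=1,i=2
  ##.#.|#  b26=1 t=3,i=11
  ##..#|.  b25=0 t=2,i=2
  ##...|.  b24=0 t=0,i=2
  #.###|.  b23=0 t=1,i=3
  #.##.|#  b22=1 t=3,i=9
  #.#.#|.  b21=0 t=4,i=11
  #.#..|.  b20=0 t=3,i=3
  #..##|#  b19=1 t=0,i=13
  #..#.|#  b18=1 t=2,i=3
  #...#|.  b17=0 t=4,i=2
  #....|#  b16=1 t=0,i=3
  .####|#  b15=1 t=1,i=4
  .###.|.  b14=0 t=2,i=0
  .##.#|.  b13=0 t=3,i=7
  .##..|#  b12=1 t=0,i=1
  .#.##|.  b11=0 t=4,i=12
  .#.#.|.  b10=0 t=3,i=2
  .#..#|#  b9=1 t=0,i=12
  .#...|.  b8=0 t=2,i=5
  ..###|.  b7=0 t=2,i=13
  ..##.|#  b6=1 t=0,i=0
  ..#.#|.  b5=0 t=3,i=1
  ..#..|.  b4=0 t=0,i=11
  ...##|.  b3=0 t=2,i=8
  ...#.|#  b2=1 t=0,i=10
  ....#|#  b1=1 t=0,i=9
  .....|#  b0=1 t=0,i=4
  bits 01110100010011011001001001000111 = 1951240775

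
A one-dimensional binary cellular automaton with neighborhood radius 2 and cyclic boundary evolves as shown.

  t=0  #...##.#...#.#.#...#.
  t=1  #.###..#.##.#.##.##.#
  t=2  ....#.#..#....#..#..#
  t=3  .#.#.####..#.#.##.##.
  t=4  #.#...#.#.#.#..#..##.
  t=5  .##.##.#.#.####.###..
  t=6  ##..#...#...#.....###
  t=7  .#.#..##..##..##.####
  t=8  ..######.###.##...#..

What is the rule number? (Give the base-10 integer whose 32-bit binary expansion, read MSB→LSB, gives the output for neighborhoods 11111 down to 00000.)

  [31] ##### => #  t=6,i=20
  [30] ####. => .  t=3,i=7
  [29] ###.# => .  t=5,i=14
  [28] ###.. => #  t=1,i=4
  [27] ##.## => .  t=1,i=1
  [26] ##.#. => .  t=0,i=6
  [25] ##..# => .  t=1,i=5
  [24] ##... => #  t=5,i=19
  [23] #.### => .  t=1,i=2
  [22] #.##. => #  t=1,i=9
  [21] #.#.# => .  t=0,i=13
  [20] #.#.. => #  t=0,i=0
  [19] #..## => #  t=4,i=17
  [18] #..#. => #  t=1,i=6
  [17] #...# => #  t=0,i=2
  [16] #.... => #  t=2,i=1
  [15] .#### => #  t=3,i=6
  [14] .###. => .  t=1,i=3
  [13] .##.# => .  t=0,i=5
  [12] .##.. => #  t=3,i=19
  [11] .#.## => .  t=1,i=8
  [10] .#.#. => #  t=0,i=12
  [9] .#..# => #  t=2,i=7
  [8] .#... => .  t=0,i=1
  [7] ..### => #  t=6,i=18
  [6] ..##. => #  t=0,i=4
  [5] ..#.# => .  t=0,i=11
  [4] ..#.. => .  t=2,i=9
  [3] ...## => #  t=0,i=3
  [2] ...#. => #  t=0,i=10
  [1] ....# => .  t=2,i=2
  [0] ..... => #  t=6,i=15
  bits 10010001010111111001011011001101 = 2438960845

2438960845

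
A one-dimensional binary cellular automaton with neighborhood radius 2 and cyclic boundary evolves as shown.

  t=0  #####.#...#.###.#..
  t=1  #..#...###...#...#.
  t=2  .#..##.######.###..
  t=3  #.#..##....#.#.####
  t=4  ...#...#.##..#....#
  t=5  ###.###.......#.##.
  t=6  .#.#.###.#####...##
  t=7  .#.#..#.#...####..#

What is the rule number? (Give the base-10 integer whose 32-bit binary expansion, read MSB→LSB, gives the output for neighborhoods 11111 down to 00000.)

  #####|.  b31=0 t=0,i=2
  ####.|#  b30=1 t=0,i=3
  ###.#|.  b29=0 t=0,i=4
  ###..|#  b28=1 t=1,i=9
  ##.##|#  b27=1 t=2,i=6
  ##.#.|.  b26=0 t=0,i=5
  ##..#|.  b25=0 t=4,i=11
  ##...|#  b24=1 t=1,i=10
  #.###|.  b23=0 t=0,i=12
  #.##.|.  b22=0 t=4,i=9
  #.#.#|#  b21=1 t=3,i=13
  #.#..|.  b20=0 t=0,i=6
  #..##|.  b19=0 t=0,i=18
  #..#.|.  b18=0 t=1,i=2
  #...#|#  b17=1 t=0,i=8
  #....|.  b16=0 t=3,i=8
  .####|.  b15=0 t=0,i=1
  .###.|#  b14=1 t=0,i=13
  .##.#|#  b13=1 t=2,i=5
  .##..|.  b12=0 t=3,i=6
  .#.##|.  b11=0 t=0,i=11
  .#.#.|.  b10=0 t=1,i=18
  .#..#|#  b9=1 t=0,i=17
  .#...|#  b8=1 t=0,i=7
  ..###|#  b7=1 t=0,i=0
  ..##.|.  b6=0 t=2,i=4
  ..#.#|.  b5=0 t=0,i=10
  ..#..|.  b4=0 t=1,i=3
  ...##|.  b3=0 t=1,i=6
  ...#.|#  b2=1 t=0,i=9
  ....#|#  b1=1 t=3,i=9
  .....|#  b0=1 t=5,i=9
  bits 01011001001000100110001110000111 = 1495425927

1495425927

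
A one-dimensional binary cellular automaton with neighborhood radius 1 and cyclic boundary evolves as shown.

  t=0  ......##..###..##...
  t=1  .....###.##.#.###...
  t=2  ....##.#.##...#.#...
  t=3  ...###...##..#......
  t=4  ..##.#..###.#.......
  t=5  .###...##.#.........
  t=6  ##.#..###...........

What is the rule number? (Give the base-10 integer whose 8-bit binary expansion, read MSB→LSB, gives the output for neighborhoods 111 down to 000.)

74

  nb ###: next=.  (t=0,i=11, bit7=0)
  nb ##.: next=#  (t=0,i=7, bit6=1)
  nb #.#: next=.  (t=1,i=8, bit5=0)
  nb #..: next=.  (t=0,i=8, bit4=0)
  nb .##: next=#  (t=0,i=6, bit3=1)
  nb .#.: next=.  (t=1,i=12, bit2=0)
  nb ..#: next=#  (t=0,i=5, bit1=1)
  nb ...: next=.  (t=0,i=0, bit0=0)
  bits 01001010 = 74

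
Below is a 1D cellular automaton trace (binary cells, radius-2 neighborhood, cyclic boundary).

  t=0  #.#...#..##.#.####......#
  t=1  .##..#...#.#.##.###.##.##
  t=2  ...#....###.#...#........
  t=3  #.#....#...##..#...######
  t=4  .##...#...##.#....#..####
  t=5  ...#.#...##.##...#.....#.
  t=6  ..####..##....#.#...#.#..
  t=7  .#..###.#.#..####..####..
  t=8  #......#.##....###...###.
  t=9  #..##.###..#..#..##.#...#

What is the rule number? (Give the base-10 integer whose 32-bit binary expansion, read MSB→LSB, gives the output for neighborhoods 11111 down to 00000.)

3616541805

  [31] ##### => #  t=3,i=21
  [30] ####. => #  t=0,i=16
  [29] ###.# => .  t=1,i=18
  [28] ###.. => #  t=0,i=17
  [27] ##.## => .  t=1,i=0
  [26] ##.#. => #  t=0,i=1
  [25] ##..# => #  t=1,i=3
  [24] ##... => #  t=0,i=18
  [23] #.### => #  t=0,i=14
  [22] #.##. => .  t=1,i=1
  [21] #.#.# => .  t=0,i=12
  [20] #.#.. => #  t=0,i=2
  [19] #..## => .  t=0,i=8
  [18] #..#. => .  t=1,i=4
  [17] #...# => .  t=0,i=4
  [16] #.... => .  t=0,i=19
  [15] .#### => .  t=0,i=15
  [14] .###. => .  t=1,i=17
  [13] .##.# => .  t=0,i=0
  [12] .##.. => .  t=1,i=2
  [11] .#.## => #  t=0,i=13
  [10] .#.#. => #  t=1,i=10
  [9] .#..# => .  t=0,i=7
  [8] .#... => .  t=0,i=3
  [7] ..### => .  t=2,i=8
  [6] ..##. => #  t=0,i=9
  [5] ..#.# => #  t=1,i=9
  [4] ..#.. => .  t=0,i=6
  [3] ...## => #  t=0,i=23
  [2] ...#. => #  t=0,i=5
  [1] ....# => .  t=0,i=22
  [0] ..... => #  t=0,i=20
  bits 11010111100100000000110001101101 = 3616541805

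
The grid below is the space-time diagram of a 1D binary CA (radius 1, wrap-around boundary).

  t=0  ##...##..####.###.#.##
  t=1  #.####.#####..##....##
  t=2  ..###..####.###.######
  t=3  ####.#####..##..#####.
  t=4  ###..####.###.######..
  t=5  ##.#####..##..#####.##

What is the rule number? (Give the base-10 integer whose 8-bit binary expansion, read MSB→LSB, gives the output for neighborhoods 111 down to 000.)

  nb ###: next=#  (t=0,i=0, bit7=1)
  nb ##.: next=.  (t=0,i=1, bit6=0)
  nb #.#: next=.  (t=0,i=13, bit5=0)
  nb #..: next=#  (t=0,i=2, bit4=1)
  nb .##: next=#  (t=0,i=5, bit3=1)
  nb .#.: next=.  (t=0,i=18, bit2=0)
  nb ..#: next=#  (t=0,i=4, bit1=1)
  nb ...: next=#  (t=0,i=3, bit0=1)
  bits 10011011 = 155

155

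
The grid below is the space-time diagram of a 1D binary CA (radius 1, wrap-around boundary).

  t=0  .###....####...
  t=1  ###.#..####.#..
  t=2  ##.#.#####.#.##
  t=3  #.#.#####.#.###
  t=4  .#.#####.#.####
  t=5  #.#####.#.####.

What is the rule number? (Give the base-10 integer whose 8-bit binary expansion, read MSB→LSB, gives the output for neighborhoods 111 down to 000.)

  ### -> #   bit 7 = 1  t=0,i=2
  ##. -> .   bit 6 = 0  t=0,i=3
  #.# -> #   bit 5 = 1  t=1,i=3
  #.. -> #   bit 4 = 1  t=0,i=4
  .## -> #   bit 3 = 1  t=0,i=1
  .#. -> .   bit 2 = 0  t=1,i=4
  ..# -> #   bit 1 = 1  t=0,i=0
  ... -> .   bit 0 = 0  t=0,i=5
  bits 10111010 = 186

186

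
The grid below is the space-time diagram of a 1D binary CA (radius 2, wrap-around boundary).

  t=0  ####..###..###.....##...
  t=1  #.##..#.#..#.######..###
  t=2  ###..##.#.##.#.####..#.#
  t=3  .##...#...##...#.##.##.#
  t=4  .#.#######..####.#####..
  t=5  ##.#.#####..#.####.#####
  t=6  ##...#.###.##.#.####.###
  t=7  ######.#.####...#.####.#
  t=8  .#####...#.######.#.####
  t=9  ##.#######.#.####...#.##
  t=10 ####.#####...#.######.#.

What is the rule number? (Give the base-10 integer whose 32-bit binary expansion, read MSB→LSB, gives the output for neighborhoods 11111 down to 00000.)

  [31] ##### => #  t=1,i=15
  [30] ####. => #  t=0,i=2
  [29] ###.# => #  t=1,i=0
  [28] ###.. => #  t=0,i=3
  [27] ##.## => #  t=1,i=1
  [26] ##.#. => .  t=2,i=7
  [25] ##..# => .  t=0,i=4
  [24] ##... => #  t=0,i=14
  [23] #.### => #  t=1,i=13
  [22] #.##. => #  t=1,i=2
  [21] #.#.# => .  t=2,i=8
  [20] #.#.. => #  t=1,i=8
  [19] #..## => .  t=0,i=5
  [18] #..#. => #  t=1,i=5
  [17] #...# => #  t=0,i=22
  [16] #.... => #  t=0,i=15
  [15] .#### => .  t=0,i=1
  [14] .###. => .  t=0,i=7
  [13] .##.# => #  t=2,i=6
  [12] .##.. => .  t=0,i=20
  [11] .#.## => .  t=1,i=12
  [10] .#.#. => .  t=1,i=7
  [9] .#..# => .  t=1,i=9
  [8] .#... => #  t=3,i=7
  [7] ..### => #  t=0,i=0
  [6] ..##. => .  t=0,i=19
  [5] ..#.# => #  t=1,i=6
  [4] ..#.. => #  t=3,i=6
  [3] ...## => #  t=0,i=18
  [2] ...#. => #  t=3,i=5
  [1] ....# => #  t=0,i=17
  [0] ..... => #  t=0,i=16
  bits 11111001110101110010000110111111 = 4191625663

4191625663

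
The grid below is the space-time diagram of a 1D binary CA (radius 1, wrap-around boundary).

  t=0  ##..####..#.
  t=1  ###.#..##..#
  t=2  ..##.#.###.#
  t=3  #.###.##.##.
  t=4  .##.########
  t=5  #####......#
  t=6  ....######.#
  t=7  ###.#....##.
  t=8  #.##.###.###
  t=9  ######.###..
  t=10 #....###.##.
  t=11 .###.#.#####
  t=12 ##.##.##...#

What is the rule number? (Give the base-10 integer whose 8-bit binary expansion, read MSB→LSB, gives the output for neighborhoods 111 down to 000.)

121

  nb ###: next=.  (t=0,i=5, bit7=0)
  nb ##.: next=#  (t=0,i=1, bit6=1)
  nb #.#: next=#  (t=0,i=11, bit5=1)
  nb #..: next=#  (t=0,i=2, bit4=1)
  nb .##: next=#  (t=0,i=0, bit3=1)
  nb .#.: next=.  (t=0,i=10, bit2=0)
  nb ..#: next=.  (t=0,i=3, bit1=0)
  nb ...: next=#  (t=5,i=6, bit0=1)
  bits 01111001 = 121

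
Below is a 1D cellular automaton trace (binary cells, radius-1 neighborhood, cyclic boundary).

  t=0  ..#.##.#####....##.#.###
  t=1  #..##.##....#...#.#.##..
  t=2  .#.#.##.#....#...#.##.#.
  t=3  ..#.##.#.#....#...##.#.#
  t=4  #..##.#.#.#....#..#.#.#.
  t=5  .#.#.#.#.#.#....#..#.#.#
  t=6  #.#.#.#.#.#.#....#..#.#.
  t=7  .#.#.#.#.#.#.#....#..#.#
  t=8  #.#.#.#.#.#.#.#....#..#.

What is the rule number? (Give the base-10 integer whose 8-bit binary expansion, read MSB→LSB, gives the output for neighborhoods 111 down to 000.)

56

  ### -> .   bit 7 = 0  t=0,i=8
  ##. -> .   bit 6 = 0  t=0,i=5
  #.# -> #   bit 5 = 1  t=0,i=3
  #.. -> #   bit 4 = 1  t=0,i=0
  .## -> #   bit 3 = 1  t=0,i=4
  .#. -> .   bit 2 = 0  t=0,i=2
  ..# -> .   bit 1 = 0  t=0,i=1
  ... -> .   bit 0 = 0  t=0,i=13
  bits 00111000 = 56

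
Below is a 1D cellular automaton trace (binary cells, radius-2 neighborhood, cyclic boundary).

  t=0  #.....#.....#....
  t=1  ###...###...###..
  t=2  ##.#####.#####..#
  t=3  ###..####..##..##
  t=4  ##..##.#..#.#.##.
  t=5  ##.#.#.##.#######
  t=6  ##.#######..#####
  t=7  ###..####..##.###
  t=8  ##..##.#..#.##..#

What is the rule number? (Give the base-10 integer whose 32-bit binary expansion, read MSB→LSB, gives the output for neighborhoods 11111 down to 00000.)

3917184952

  ##### -> #   bit 31 = 1  t=2,i=5
  ####. -> #   bit 30 = 1  t=2,i=6
  ###.# -> #   bit 29 = 1  t=2,i=1
  ###.. -> .   bit 28 = 0  t=1,i=2
  ##.## -> #   bit 27 = 1  t=2,i=2
  ##.#. -> .   bit 26 = 0  t=4,i=6
  ##..# -> .   bit 25 = 0  t=1,i=15
  ##... -> #   bit 24 = 1  t=1,i=3
  #.### -> .   bit 23 = 0  t=2,i=3
  #.##. -> #   bit 22 = 1  t=4,i=0
  #.#.# -> #   bit 21 = 1  t=4,i=12
  #.#.. -> #   bit 20 = 1  t=4,i=7
  #..## -> #   bit 19 = 1  t=1,i=16
  #..#. -> .   bit 18 = 0  t=4,i=9
  #...# -> #   bit 17 = 1  t=1,i=4
  #.... -> #   bit 16 = 1  t=0,i=2
  .#### -> .   bit 15 = 0  t=2,i=4
  .###. -> #   bit 14 = 1  t=1,i=1
  .##.# -> #   bit 13 = 1  t=4,i=5
  .##.. -> #   bit 12 = 1  t=3,i=12
  .#.## -> #   bit 11 = 1  t=4,i=13
  .#.#. -> #   bit 10 = 1  t=4,i=11
  .#..# -> #   bit 9 = 1  t=4,i=8
  .#... -> #   bit 8 = 1  t=0,i=1
  ..### -> #   bit 7 = 1  t=1,i=0
  ..##. -> .   bit 6 = 0  t=3,i=11
  ..#.# -> #   bit 5 = 1  t=4,i=10
  ..#.. -> #   bit 4 = 1  t=0,i=0
  ...## -> #   bit 3 = 1  t=1,i=5
  ...#. -> .   bit 2 = 0  t=0,i=5
  ....# -> .   bit 1 = 0  t=0,i=4
  ..... -> .   bit 0 = 0  t=0,i=3
  bits 11101001011110110111111110111000 = 3917184952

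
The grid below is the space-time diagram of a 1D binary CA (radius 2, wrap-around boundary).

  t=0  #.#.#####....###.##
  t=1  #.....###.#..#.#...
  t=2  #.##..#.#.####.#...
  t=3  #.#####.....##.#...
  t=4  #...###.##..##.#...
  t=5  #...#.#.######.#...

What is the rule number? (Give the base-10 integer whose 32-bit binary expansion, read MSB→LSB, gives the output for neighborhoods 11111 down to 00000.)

4066194161

  ##### -> #   bit 31 = 1  t=0,i=6
  ####. -> #   bit 30 = 1  t=0,i=7
  ###.# -> #   bit 29 = 1  t=0,i=0
  ###.. -> #   bit 28 = 1  t=0,i=8
  ##.## -> .   bit 27 = 0  t=0,i=16
  ##.#. -> .   bit 26 = 0  t=0,i=1
  ##..# -> #   bit 25 = 1  t=2,i=4
  ##... -> .   bit 24 = 0  t=0,i=9
  #.### -> .   bit 23 = 0  t=0,i=4
  #.##. -> #   bit 22 = 1  t=2,i=2
  #.#.# -> .   bit 21 = 0  t=0,i=2
  #.#.. -> #   bit 20 = 1  t=1,i=10
  #..## -> #   bit 19 = 1  t=4,i=11
  #..#. -> #   bit 18 = 1  t=1,i=12
  #...# -> .   bit 17 = 0  t=1,i=17
  #.... -> #   bit 16 = 1  t=0,i=10
  .#### -> .   bit 15 = 0  t=0,i=5
  .###. -> .   bit 14 = 0  t=0,i=14
  .##.# -> #   bit 13 = 1  t=3,i=13
  .##.. -> #   bit 12 = 1  t=2,i=3
  .#.## -> .   bit 11 = 0  t=0,i=3
  .#.#. -> .   bit 10 = 0  t=1,i=14
  .#..# -> #   bit 9 = 1  t=1,i=11
  .#... -> .   bit 8 = 0  t=1,i=1
  ..### -> #   bit 7 = 1  t=0,i=13
  ..##. -> #   bit 6 = 1  t=3,i=12
  ..#.# -> #   bit 5 = 1  t=1,i=13
  ..#.. -> #   bit 4 = 1  t=1,i=0
  ...## -> .   bit 3 = 0  t=0,i=12
  ...#. -> .   bit 2 = 0  t=1,i=18
  ....# -> .   bit 1 = 0  t=0,i=11
  ..... -> #   bit 0 = 1  t=1,i=3
  bits 11110010010111010011001011110001 = 4066194161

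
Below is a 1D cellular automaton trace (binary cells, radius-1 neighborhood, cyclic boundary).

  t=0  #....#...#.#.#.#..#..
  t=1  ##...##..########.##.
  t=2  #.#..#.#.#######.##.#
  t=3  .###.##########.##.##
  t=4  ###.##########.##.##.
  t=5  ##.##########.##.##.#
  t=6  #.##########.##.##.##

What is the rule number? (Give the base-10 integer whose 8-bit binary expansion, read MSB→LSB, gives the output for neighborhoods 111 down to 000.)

188

  ###|#  b7=1 t=1,i=10
  ##.|.  b6=0 t=1,i=1
  #.#|#  b5=1 t=0,i=10
  #..|#  b4=1 t=0,i=1
  .##|#  b3=1 t=1,i=0
  .#.|#  b2=1 t=0,i=0
  ..#|.  b1=0 t=0,i=4
  ...|.  b0=0 t=0,i=2
  bits 10111100 = 188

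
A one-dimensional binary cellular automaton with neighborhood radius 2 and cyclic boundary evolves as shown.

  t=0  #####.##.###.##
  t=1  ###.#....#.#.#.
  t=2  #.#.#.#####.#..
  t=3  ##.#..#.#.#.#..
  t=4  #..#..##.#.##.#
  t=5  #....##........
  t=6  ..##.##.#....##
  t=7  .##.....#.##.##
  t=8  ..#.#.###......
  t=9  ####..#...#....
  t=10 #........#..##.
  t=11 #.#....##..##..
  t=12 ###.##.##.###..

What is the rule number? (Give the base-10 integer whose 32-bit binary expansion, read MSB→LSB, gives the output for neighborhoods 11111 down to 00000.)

2694386918

  [31] ##### => #  t=0,i=0
  [30] ####. => .  t=0,i=3
  [29] ###.# => #  t=0,i=4
  [28] ###.. => .  t=8,i=8
  [27] ##.## => .  t=0,i=5
  [26] ##.#. => .  t=1,i=3
  [25] ##..# => .  t=4,i=1
  [24] ##... => .  t=5,i=7
  [23] #.### => #  t=0,i=9
  [22] #.##. => .  t=0,i=6
  [21] #.#.# => .  t=1,i=11
  [20] #.#.. => #  t=1,i=4
  [19] #..## => #  t=3,i=14
  [18] #..#. => .  t=2,i=14
  [17] #...# => .  t=9,i=8
  [16] #.... => #  t=1,i=6
  [15] .#### => .  t=0,i=14
  [14] .###. => .  t=0,i=10
  [13] .##.# => .  t=0,i=7
  [12] .##.. => #  t=4,i=0
  [11] .#.## => .  t=1,i=14
  [10] .#.#. => #  t=1,i=10
  [9] .#..# => .  t=2,i=13
  [8] .#... => .  t=1,i=5
  [7] ..### => #  t=9,i=0
  [6] ..##. => #  t=3,i=0
  [5] ..#.# => #  t=1,i=9
  [4] ..#.. => .  t=4,i=3
  [3] ...## => .  t=5,i=4
  [2] ...#. => #  t=1,i=8
  [1] ....# => #  t=1,i=7
  [0] ..... => .  t=5,i=9
  bits 10100000100110010001010011100110 = 2694386918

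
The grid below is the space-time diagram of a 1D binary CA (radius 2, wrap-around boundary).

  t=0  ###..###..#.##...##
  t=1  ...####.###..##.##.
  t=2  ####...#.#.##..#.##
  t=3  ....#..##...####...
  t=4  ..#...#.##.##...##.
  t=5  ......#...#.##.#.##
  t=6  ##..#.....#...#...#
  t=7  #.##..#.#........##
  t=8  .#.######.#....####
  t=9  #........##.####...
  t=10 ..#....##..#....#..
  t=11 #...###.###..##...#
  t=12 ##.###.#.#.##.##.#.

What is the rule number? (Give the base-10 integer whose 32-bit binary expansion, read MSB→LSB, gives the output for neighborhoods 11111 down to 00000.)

  ##### -> .   bit 31 = 0  t=0,i=0
  ####. -> .   bit 30 = 0  t=0,i=1
  ###.# -> .   bit 29 = 0  t=1,i=6
  ###.. -> .   bit 28 = 0  t=0,i=2
  ##.## -> #   bit 27 = 1  t=1,i=7
  ##.#. -> #   bit 26 = 1  t=5,i=14
  ##..# -> #   bit 25 = 1  t=0,i=3
  ##... -> #   bit 24 = 1  t=0,i=14
  #.### -> .   bit 23 = 0  t=1,i=8
  #.##. -> .   bit 22 = 0  t=0,i=12
  #.#.# -> .   bit 21 = 0  t=2,i=9
  #.#.. -> #   bit 20 = 1  t=7,i=8
  #..## -> #   bit 19 = 1  t=0,i=4
  #..#. -> #   bit 18 = 1  t=0,i=9
  #...# -> .   bit 17 = 0  t=0,i=15
  #.... -> #   bit 16 = 1  t=1,i=0
  .#### -> .   bit 15 = 0  t=0,i=18
  .###. -> #   bit 14 = 1  t=0,i=6
  .##.# -> .   bit 13 = 0  t=1,i=14
  .##.. -> #   bit 12 = 1  t=0,i=13
  .#.## -> .   bit 11 = 0  t=0,i=11
  .#.#. -> #   bit 10 = 1  t=2,i=8
  .#..# -> .   bit 9 = 0  t=3,i=5
  .#... -> .   bit 8 = 0  t=4,i=3
  ..### -> #   bit 7 = 1  t=0,i=5
  ..##. -> .   bit 6 = 0  t=1,i=13
  ..#.# -> #   bit 5 = 1  t=0,i=10
  ..#.. -> .   bit 4 = 0  t=3,i=4
  ...## -> #   bit 3 = 1  t=0,i=16
  ...#. -> .   bit 2 = 0  t=2,i=6
  ....# -> #   bit 1 = 1  t=1,i=1
  ..... -> .   bit 0 = 0  t=3,i=0
  bits 00001111000111010101010010101010 = 253580458

253580458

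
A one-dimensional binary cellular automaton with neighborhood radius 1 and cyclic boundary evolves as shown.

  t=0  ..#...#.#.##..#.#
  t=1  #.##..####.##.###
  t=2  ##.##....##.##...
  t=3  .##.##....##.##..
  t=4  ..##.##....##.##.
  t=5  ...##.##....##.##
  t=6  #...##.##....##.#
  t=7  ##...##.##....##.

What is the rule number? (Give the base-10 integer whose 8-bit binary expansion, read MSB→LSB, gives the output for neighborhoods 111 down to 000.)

  nb ###: next=.  (t=1,i=7, bit7=0)
  nb ##.: next=#  (t=0,i=11, bit6=1)
  nb #.#: next=#  (t=0,i=7, bit5=1)
  nb #..: next=#  (t=0,i=0, bit4=1)
  nb .##: next=.  (t=0,i=10, bit3=0)
  nb .#.: next=#  (t=0,i=2, bit2=1)
  nb ..#: next=.  (t=0,i=1, bit1=0)
  nb ...: next=.  (t=0,i=4, bit0=0)
  bits 01110100 = 116

116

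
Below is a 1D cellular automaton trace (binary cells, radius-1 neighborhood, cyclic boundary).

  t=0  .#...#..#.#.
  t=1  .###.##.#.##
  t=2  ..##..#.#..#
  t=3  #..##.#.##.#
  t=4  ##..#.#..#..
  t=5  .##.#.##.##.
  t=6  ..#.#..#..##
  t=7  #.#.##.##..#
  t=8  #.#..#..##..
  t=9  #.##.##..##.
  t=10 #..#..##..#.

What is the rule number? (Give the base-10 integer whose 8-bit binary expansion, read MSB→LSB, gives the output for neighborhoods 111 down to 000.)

  [7] ### => #  t=1,i=2
  [6] ##. => #  t=1,i=3
  [5] #.# => .  t=0,i=9
  [4] #.. => #  t=0,i=2
  [3] .## => .  t=1,i=1
  [2] .#. => #  t=0,i=1
  [1] ..# => .  t=0,i=0
  [0] ... => #  t=0,i=3
  bits 11010101 = 213

213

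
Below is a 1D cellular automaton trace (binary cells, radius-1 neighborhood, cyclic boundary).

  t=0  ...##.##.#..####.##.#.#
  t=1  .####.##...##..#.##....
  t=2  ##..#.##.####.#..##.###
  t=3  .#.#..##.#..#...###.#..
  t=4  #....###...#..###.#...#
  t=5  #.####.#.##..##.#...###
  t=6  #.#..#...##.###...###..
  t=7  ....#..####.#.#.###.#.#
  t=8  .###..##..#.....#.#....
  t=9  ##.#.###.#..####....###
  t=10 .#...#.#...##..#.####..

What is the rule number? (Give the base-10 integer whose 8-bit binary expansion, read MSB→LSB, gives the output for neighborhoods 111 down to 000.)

75

  ###|.  b7=0 t=0,i=13
  ##.|#  b6=1 t=0,i=4
  #.#|.  b5=0 t=0,i=5
  #..|.  b4=0 t=0,i=0
  .##|#  b3=1 t=0,i=3
  .#.|.  b2=0 t=0,i=9
  ..#|#  b1=1 t=0,i=2
  ...|#  b0=1 t=0,i=1
  bits 01001011 = 75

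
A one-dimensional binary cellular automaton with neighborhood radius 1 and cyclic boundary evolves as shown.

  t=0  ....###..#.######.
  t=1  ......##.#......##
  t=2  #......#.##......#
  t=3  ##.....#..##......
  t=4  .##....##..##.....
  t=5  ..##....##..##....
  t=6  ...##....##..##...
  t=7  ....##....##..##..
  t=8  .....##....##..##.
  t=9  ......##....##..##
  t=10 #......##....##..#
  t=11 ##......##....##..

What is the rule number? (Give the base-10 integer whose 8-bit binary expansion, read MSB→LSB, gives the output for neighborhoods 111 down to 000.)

84

  nb ###: next=.  (t=0,i=5, bit7=0)
  nb ##.: next=#  (t=0,i=6, bit6=1)
  nb #.#: next=.  (t=0,i=10, bit5=0)
  nb #..: next=#  (t=0,i=7, bit4=1)
  nb .##: next=.  (t=0,i=4, bit3=0)
  nb .#.: next=#  (t=0,i=9, bit2=1)
  nb ..#: next=.  (t=0,i=3, bit1=0)
  nb ...: next=.  (t=0,i=0, bit0=0)
  bits 01010100 = 84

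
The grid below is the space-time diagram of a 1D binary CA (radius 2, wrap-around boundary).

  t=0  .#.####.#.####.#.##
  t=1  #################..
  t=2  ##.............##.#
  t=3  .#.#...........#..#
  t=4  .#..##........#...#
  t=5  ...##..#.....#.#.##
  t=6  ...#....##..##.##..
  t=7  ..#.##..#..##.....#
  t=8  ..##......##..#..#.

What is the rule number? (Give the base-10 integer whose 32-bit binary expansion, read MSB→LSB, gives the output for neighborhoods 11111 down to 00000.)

  #####|.  b31=0 t=1,i=2
  ####.|#  b30=1 t=0,i=5
  ###.#|#  b29=1 t=0,i=6
  ###..|#  b28=1 t=1,i=16
  ##.##|.  b27=0 t=2,i=17
  ##.#.|#  b26=1 t=0,i=0
  ##..#|.  b25=0 t=1,i=17
  ##...|.  b24=0 t=2,i=2
  #.###|#  b23=1 t=0,i=3
  #.##.|.  b22=0 t=0,i=17
  #.#.#|#  b21=1 t=0,i=1
  #.#..|.  b20=0 t=3,i=3
  #..##|#  b19=1 t=1,i=18
  #..#.|.  b18=0 t=3,i=17
  #...#|.  b17=0 t=4,i=16
  #....|#  b16=1 t=2,i=3
  .####|#  b15=1 t=0,i=4
  .###.|.  b14=0 t=2,i=0
  .##.#|.  b13=0 t=0,i=18
  .##..|.  b12=0 t=4,i=5
  .#.##|#  b11=1 t=0,i=2
  .#.#.|.  b10=0 t=3,i=0
  .#..#|.  b9=0 t=3,i=16
  .#...|#  b8=1 t=3,i=4
  ..###|#  b7=1 t=1,i=0
  ..##.|#  b6=1 t=2,i=15
  ..#.#|#  b5=1 t=3,i=18
  ..#..|.  b4=0 t=3,i=15
  ...##|.  b3=0 t=2,i=14
  ...#.|#  b2=1 t=3,i=14
  ....#|.  b1=0 t=2,i=13
  .....|.  b0=0 t=2,i=4
  bits 01110100101010011000100111100100 = 1957267940

1957267940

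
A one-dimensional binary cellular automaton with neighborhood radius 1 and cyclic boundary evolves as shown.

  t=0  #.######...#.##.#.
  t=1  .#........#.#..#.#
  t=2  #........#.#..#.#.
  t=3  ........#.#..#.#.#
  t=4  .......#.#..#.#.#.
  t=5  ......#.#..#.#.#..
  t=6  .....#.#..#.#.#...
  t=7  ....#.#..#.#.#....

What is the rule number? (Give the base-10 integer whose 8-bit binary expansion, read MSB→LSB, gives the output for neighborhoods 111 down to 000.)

  ###|.  b7=0 t=0,i=3
  ##.|.  b6=0 t=0,i=7
  #.#|#  b5=1 t=0,i=1
  #..|.  b4=0 t=0,i=8
  .##|.  b3=0 t=0,i=2
  .#.|.  b2=0 t=0,i=0
  ..#|#  b1=1 t=0,i=10
  ...|.  b0=0 t=0,i=9
  bits 00100010 = 34

34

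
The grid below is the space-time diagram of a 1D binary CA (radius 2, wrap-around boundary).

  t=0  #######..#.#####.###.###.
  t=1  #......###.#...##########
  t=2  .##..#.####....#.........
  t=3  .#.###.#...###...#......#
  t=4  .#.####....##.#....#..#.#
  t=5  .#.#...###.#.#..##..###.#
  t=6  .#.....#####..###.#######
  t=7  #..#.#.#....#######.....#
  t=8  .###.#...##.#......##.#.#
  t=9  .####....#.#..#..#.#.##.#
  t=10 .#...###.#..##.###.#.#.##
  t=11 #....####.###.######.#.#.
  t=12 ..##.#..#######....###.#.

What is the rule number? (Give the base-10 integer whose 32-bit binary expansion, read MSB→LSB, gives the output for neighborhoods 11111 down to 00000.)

  #####|.  b31=0 t=0,i=2
  ####.|.  b30=0 t=0,i=5
  ###.#|#  b29=1 t=0,i=15
  ###..|.  b28=0 t=0,i=6
  ##.##|#  b27=1 t=0,i=16
  ##.#.|#  b26=1 t=1,i=10
  ##..#|#  b25=1 t=0,i=7
  ##...|#  b24=1 t=1,i=1
  #.###|#  b23=1 t=0,i=0
  #.##.|#  b22=1 t=9,i=21
  #.#.#|#  b21=1 t=3,i=1
  #.#..|.  b20=0 t=1,i=11
  #..##|#  b19=1 t=5,i=15
  #..#.|#  b18=1 t=0,i=8
  #...#|.  b17=0 t=1,i=13
  #....|#  b16=1 t=1,i=2
  .####|.  b15=0 t=0,i=1
  .###.|#  b14=1 t=0,i=18
  .##.#|.  b13=0 t=4,i=12
  .##..|.  b12=0 t=2,i=2
  .#.##|.  b11=0 t=0,i=10
  .#.#.|.  b10=0 t=3,i=0
  .#..#|#  b9=1 t=4,i=20
  .#...|.  b8=0 t=1,i=12
  ..###|#  b7=1 t=1,i=7
  ..##.|#  b6=1 t=2,i=1
  ..#.#|#  b5=1 t=0,i=9
  ..#..|.  b4=0 t=2,i=15
  ...##|.  b3=0 t=1,i=6
  ...#.|.  b2=0 t=2,i=14
  ....#|#  b1=1 t=1,i=5
  .....|.  b0=0 t=1,i=3
  bits 00101111111011010100001011100010 = 804078306

804078306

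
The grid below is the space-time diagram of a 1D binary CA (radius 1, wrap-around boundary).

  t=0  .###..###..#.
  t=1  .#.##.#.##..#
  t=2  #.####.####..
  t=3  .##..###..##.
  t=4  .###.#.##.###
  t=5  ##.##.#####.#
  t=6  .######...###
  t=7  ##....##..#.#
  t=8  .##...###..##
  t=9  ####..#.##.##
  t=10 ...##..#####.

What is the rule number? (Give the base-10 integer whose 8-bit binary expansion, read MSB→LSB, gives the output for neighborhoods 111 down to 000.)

120

  nb ###: next=.  (t=0,i=2, bit7=0)
  nb ##.: next=#  (t=0,i=3, bit6=1)
  nb #.#: next=#  (t=1,i=0, bit5=1)
  nb #..: next=#  (t=0,i=4, bit4=1)
  nb .##: next=#  (t=0,i=1, bit3=1)
  nb .#.: next=.  (t=0,i=11, bit2=0)
  nb ..#: next=.  (t=0,i=0, bit1=0)
  nb ...: next=.  (t=6,i=8, bit0=0)
  bits 01111000 = 120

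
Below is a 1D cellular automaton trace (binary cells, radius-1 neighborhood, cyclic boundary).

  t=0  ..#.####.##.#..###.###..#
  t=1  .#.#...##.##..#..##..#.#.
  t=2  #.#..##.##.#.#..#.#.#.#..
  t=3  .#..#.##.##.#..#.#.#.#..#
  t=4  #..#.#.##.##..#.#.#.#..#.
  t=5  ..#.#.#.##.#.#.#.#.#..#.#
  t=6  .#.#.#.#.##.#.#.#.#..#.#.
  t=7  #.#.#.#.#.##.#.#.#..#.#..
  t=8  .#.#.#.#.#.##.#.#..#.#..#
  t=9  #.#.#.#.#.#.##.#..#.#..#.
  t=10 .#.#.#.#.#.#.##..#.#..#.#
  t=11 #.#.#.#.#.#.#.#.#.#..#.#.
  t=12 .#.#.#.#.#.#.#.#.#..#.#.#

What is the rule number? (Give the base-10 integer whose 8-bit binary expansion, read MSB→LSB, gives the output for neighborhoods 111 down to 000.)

  [7] ### => .  t=0,i=5
  [6] ##. => #  t=0,i=7
  [5] #.# => #  t=0,i=3
  [4] #.. => .  t=0,i=0
  [3] .## => .  t=0,i=4
  [2] .#. => .  t=0,i=2
  [1] ..# => #  t=0,i=1
  [0] ... => #  t=1,i=5
  bits 01100011 = 99

99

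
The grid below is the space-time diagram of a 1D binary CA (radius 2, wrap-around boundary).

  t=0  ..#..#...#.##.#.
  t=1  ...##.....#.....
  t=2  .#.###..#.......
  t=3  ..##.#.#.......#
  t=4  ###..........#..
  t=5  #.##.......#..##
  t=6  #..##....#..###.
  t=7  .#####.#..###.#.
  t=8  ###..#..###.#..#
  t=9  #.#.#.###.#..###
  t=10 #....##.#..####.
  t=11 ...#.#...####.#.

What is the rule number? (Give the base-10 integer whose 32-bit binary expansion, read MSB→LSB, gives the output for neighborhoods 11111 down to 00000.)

831298242

  nb #####: next=.  (t=7,i=3, bit31=0)
  nb ####.: next=.  (t=7,i=4, bit30=0)
  nb ###.#: next=#  (t=5,i=0, bit29=1)
  nb ###..: next=#  (t=2,i=5, bit28=1)
  nb ##.##: next=.  (t=5,i=1, bit27=0)
  nb ##.#.: next=.  (t=0,i=13, bit26=0)
  nb ##..#: next=.  (t=2,i=6, bit25=0)
  nb ##...: next=#  (t=1,i=5, bit24=1)
  nb #.###: next=#  (t=2,i=3, bit23=1)
  nb #.##.: next=.  (t=0,i=11, bit22=0)
  nb #.#.#: next=.  (t=3,i=5, bit21=0)
  nb #.#..: next=.  (t=0,i=14, bit20=0)
  nb #..##: next=#  (t=3,i=1, bit19=1)
  nb #..#.: next=#  (t=0,i=4, bit18=1)
  nb #...#: next=.  (t=0,i=0, bit17=0)
  nb #....: next=.  (t=1,i=6, bit16=0)
  nb .####: next=#  (t=7,i=2, bit15=1)
  nb .###.: next=.  (t=2,i=4, bit14=0)
  nb .##.#: next=.  (t=0,i=12, bit13=0)
  nb .##..: next=#  (t=1,i=4, bit12=1)
  nb .#.##: next=#  (t=0,i=10, bit11=1)
  nb .#.#.: next=.  (t=3,i=6, bit10=0)
  nb .#..#: next=#  (t=0,i=3, bit9=1)
  nb .#...: next=.  (t=0,i=6, bit8=0)
  nb ..###: next=#  (t=4,i=0, bit7=1)
  nb ..##.: next=#  (t=1,i=3, bit6=1)
  nb ..#.#: next=.  (t=0,i=9, bit5=0)
  nb ..#..: next=.  (t=0,i=2, bit4=0)
  nb ...##: next=.  (t=1,i=2, bit3=0)
  nb ...#.: next=.  (t=0,i=1, bit2=0)
  nb ....#: next=#  (t=1,i=1, bit1=1)
  nb .....: next=.  (t=1,i=0, bit0=0)
  bits 00110001100011001001101011000010 = 831298242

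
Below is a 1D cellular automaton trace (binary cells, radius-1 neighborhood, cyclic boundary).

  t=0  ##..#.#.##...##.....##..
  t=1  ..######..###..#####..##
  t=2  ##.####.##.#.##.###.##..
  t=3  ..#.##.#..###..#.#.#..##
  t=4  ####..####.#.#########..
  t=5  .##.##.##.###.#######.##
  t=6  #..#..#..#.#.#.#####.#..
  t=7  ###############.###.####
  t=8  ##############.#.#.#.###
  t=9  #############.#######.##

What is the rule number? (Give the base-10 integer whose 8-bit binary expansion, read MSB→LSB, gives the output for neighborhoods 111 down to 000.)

183

  nb ###: next=#  (t=1,i=3, bit7=1)
  nb ##.: next=.  (t=0,i=1, bit6=0)
  nb #.#: next=#  (t=0,i=5, bit5=1)
  nb #..: next=#  (t=0,i=2, bit4=1)
  nb .##: next=.  (t=0,i=0, bit3=0)
  nb .#.: next=#  (t=0,i=4, bit2=1)
  nb ..#: next=#  (t=0,i=3, bit1=1)
  nb ...: next=#  (t=0,i=11, bit0=1)
  bits 10110111 = 183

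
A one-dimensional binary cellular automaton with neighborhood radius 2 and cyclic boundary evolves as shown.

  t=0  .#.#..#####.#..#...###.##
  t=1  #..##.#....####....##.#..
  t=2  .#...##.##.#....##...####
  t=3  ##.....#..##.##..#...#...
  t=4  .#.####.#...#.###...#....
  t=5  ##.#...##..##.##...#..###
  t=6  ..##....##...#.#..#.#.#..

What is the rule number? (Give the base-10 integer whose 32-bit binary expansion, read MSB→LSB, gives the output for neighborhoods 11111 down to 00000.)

244667047

  ##### -> .   bit 31 = 0  t=0,i=8
  ####. -> .   bit 30 = 0  t=0,i=9
  ###.# -> .   bit 29 = 0  t=0,i=10
  ###.. -> .   bit 28 = 0  t=1,i=14
  ##.## -> #   bit 27 = 1  t=0,i=22
  ##.#. -> #   bit 26 = 1  t=0,i=0
  ##..# -> #   bit 25 = 1  t=3,i=15
  ##... -> .   bit 24 = 0  t=1,i=15
  #.### -> #   bit 23 = 1  t=4,i=3
  #.##. -> .   bit 22 = 0  t=0,i=23
  #.#.# -> .   bit 21 = 0  t=0,i=1
  #.#.. -> #   bit 20 = 1  t=0,i=3
  #..## -> .   bit 19 = 0  t=0,i=5
  #..#. -> #   bit 18 = 1  t=0,i=14
  #...# -> .   bit 17 = 0  t=0,i=17
  #.... -> #   bit 16 = 1  t=1,i=8
  .#### -> .   bit 15 = 0  t=0,i=7
  .###. -> #   bit 14 = 1  t=0,i=20
  .##.# -> .   bit 13 = 0  t=0,i=24
  .##.. -> #   bit 12 = 1  t=2,i=17
  .#.## -> .   bit 11 = 0  t=4,i=2
  .#.#. -> .   bit 10 = 0  t=0,i=2
  .#..# -> #   bit 9 = 1  t=0,i=4
  .#... -> .   bit 8 = 0  t=0,i=16
  ..### -> #   bit 7 = 1  t=0,i=6
  ..##. -> .   bit 6 = 0  t=1,i=3
  ..#.# -> #   bit 5 = 1  t=4,i=1
  ..#.. -> .   bit 4 = 0  t=0,i=15
  ...## -> .   bit 3 = 0  t=0,i=18
  ...#. -> #   bit 2 = 1  t=3,i=6
  ....# -> #   bit 1 = 1  t=1,i=9
  ..... -> #   bit 0 = 1  t=3,i=4
  bits 00001110100101010101001010100111 = 244667047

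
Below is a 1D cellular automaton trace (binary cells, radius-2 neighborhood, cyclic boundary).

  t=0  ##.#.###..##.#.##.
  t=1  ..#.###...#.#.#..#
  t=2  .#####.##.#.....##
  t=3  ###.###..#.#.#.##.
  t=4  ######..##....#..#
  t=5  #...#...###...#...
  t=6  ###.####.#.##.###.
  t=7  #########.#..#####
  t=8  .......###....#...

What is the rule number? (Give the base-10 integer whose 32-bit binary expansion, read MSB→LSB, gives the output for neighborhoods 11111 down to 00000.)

  #####|.  b31=0 t=2,i=3
  ####.|#  b30=1 t=2,i=4
  ###.#|#  b29=1 t=2,i=5
  ###..|.  b28=0 t=0,i=7
  ##.##|#  b27=1 t=0,i=17
  ##.#.|#  b26=1 t=0,i=2
  ##..#|.  b25=0 t=0,i=8
  ##...|#  b24=1 t=1,i=7
  #.###|#  b23=1 t=0,i=5
  #.##.|.  b22=0 t=0,i=0
  #.#.#|.  b21=0 t=0,i=3
  #.#..|.  b20=0 t=1,i=14
  #..##|.  b19=0 t=0,i=9
  #..#.|#  b18=1 t=1,i=1
  #...#|#  b17=1 t=1,i=8
  #....|.  b16=0 t=2,i=12
  .####|#  b15=1 t=2,i=2
  .###.|#  b14=1 t=0,i=6
  .##.#|.  b13=0 t=0,i=1
  .##..|#  b12=1 t=4,i=9
  .#.##|#  b11=1 t=0,i=4
  .#.#.|.  b10=0 t=1,i=11
  .#..#|.  b9=0 t=1,i=0
  .#...|#  b8=1 t=2,i=11
  ..###|.  b7=0 t=4,i=17
  ..##.|#  b6=1 t=0,i=10
  ..#.#|#  b5=1 t=1,i=2
  ..#..|#  b4=1 t=1,i=17
  ...##|#  b3=1 t=2,i=15
  ...#.|.  b2=0 t=1,i=9
  ....#|.  b1=0 t=2,i=14
  .....|#  b0=1 t=2,i=13
  bits 01101101100001101101100101111001 = 1837554041

1837554041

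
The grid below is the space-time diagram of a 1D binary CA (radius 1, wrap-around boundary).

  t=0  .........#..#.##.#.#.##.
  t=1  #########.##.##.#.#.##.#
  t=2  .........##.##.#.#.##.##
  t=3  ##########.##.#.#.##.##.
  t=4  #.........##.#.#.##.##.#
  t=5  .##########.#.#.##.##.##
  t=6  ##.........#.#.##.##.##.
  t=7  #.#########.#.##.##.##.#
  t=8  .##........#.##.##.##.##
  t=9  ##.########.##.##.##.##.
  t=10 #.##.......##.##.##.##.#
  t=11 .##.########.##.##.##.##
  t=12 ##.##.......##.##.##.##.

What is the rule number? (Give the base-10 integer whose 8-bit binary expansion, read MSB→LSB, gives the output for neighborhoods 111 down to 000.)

  nb ###: next=.  (t=1,i=0, bit7=0)
  nb ##.: next=.  (t=0,i=15, bit6=0)
  nb #.#: next=#  (t=0,i=13, bit5=1)
  nb #..: next=#  (t=0,i=10, bit4=1)
  nb .##: next=#  (t=0,i=14, bit3=1)
  nb .#.: next=.  (t=0,i=9, bit2=0)
  nb ..#: next=#  (t=0,i=8, bit1=1)
  nb ...: next=#  (t=0,i=0, bit0=1)
  bits 00111011 = 59

59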